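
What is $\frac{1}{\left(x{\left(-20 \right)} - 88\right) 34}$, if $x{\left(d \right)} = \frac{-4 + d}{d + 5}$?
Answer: $- \frac{5}{14688} \approx -0.00034041$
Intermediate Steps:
$x{\left(d \right)} = \frac{-4 + d}{5 + d}$
$\frac{1}{\left(x{\left(-20 \right)} - 88\right) 34} = \frac{1}{\left(\frac{-4 - 20}{5 - 20} - 88\right) 34} = \frac{1}{\left(\frac{1}{-15} \left(-24\right) - 88\right) 34} = \frac{1}{\left(\left(- \frac{1}{15}\right) \left(-24\right) - 88\right) 34} = \frac{1}{\left(\frac{8}{5} - 88\right) 34} = \frac{1}{\left(- \frac{432}{5}\right) 34} = \frac{1}{- \frac{14688}{5}} = - \frac{5}{14688}$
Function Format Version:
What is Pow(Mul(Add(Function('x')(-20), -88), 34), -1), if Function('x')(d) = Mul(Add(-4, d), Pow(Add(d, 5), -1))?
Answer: Rational(-5, 14688) ≈ -0.00034041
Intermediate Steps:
Function('x')(d) = Mul(Pow(Add(5, d), -1), Add(-4, d)) (Function('x')(d) = Mul(Add(-4, d), Pow(Add(5, d), -1)) = Mul(Pow(Add(5, d), -1), Add(-4, d)))
Pow(Mul(Add(Function('x')(-20), -88), 34), -1) = Pow(Mul(Add(Mul(Pow(Add(5, -20), -1), Add(-4, -20)), -88), 34), -1) = Pow(Mul(Add(Mul(Pow(-15, -1), -24), -88), 34), -1) = Pow(Mul(Add(Mul(Rational(-1, 15), -24), -88), 34), -1) = Pow(Mul(Add(Rational(8, 5), -88), 34), -1) = Pow(Mul(Rational(-432, 5), 34), -1) = Pow(Rational(-14688, 5), -1) = Rational(-5, 14688)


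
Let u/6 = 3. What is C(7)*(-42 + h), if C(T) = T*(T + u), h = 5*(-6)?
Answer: -12600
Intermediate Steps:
u = 18 (u = 6*3 = 18)
h = -30
C(T) = T*(18 + T) (C(T) = T*(T + 18) = T*(18 + T))
C(7)*(-42 + h) = (7*(18 + 7))*(-42 - 30) = (7*25)*(-72) = 175*(-72) = -12600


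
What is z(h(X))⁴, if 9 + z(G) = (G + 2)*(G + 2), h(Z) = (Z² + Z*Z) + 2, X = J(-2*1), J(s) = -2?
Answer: 332150625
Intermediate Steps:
X = -2
h(Z) = 2 + 2*Z² (h(Z) = (Z² + Z²) + 2 = 2*Z² + 2 = 2 + 2*Z²)
z(G) = -9 + (2 + G)² (z(G) = -9 + (G + 2)*(G + 2) = -9 + (2 + G)*(2 + G) = -9 + (2 + G)²)
z(h(X))⁴ = (-9 + (2 + (2 + 2*(-2)²))²)⁴ = (-9 + (2 + (2 + 2*4))²)⁴ = (-9 + (2 + (2 + 8))²)⁴ = (-9 + (2 + 10)²)⁴ = (-9 + 12²)⁴ = (-9 + 144)⁴ = 135⁴ = 332150625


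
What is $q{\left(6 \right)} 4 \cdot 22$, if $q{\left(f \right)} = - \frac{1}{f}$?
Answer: $- \frac{44}{3} \approx -14.667$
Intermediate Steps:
$q{\left(6 \right)} 4 \cdot 22 = - \frac{1}{6} \cdot 4 \cdot 22 = \left(-1\right) \frac{1}{6} \cdot 4 \cdot 22 = \left(- \frac{1}{6}\right) 4 \cdot 22 = \left(- \frac{2}{3}\right) 22 = - \frac{44}{3}$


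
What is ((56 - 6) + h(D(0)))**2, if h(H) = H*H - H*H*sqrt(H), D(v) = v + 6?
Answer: 15172 - 6192*sqrt(6) ≈ 4.7595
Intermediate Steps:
D(v) = 6 + v
h(H) = H**2 - H**(5/2) (h(H) = H**2 - H**2*sqrt(H) = H**2 - H**(5/2))
((56 - 6) + h(D(0)))**2 = ((56 - 6) + ((6 + 0)**2 - (6 + 0)**(5/2)))**2 = (50 + (6**2 - 6**(5/2)))**2 = (50 + (36 - 36*sqrt(6)))**2 = (86 - 36*sqrt(6))**2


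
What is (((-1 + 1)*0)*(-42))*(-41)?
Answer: 0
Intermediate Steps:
(((-1 + 1)*0)*(-42))*(-41) = ((0*0)*(-42))*(-41) = (0*(-42))*(-41) = 0*(-41) = 0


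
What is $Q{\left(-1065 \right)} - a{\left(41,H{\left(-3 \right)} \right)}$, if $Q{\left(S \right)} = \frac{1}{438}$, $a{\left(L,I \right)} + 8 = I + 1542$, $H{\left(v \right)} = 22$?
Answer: $- \frac{681527}{438} \approx -1556.0$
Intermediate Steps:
$a{\left(L,I \right)} = 1534 + I$ ($a{\left(L,I \right)} = -8 + \left(I + 1542\right) = -8 + \left(1542 + I\right) = 1534 + I$)
$Q{\left(S \right)} = \frac{1}{438}$
$Q{\left(-1065 \right)} - a{\left(41,H{\left(-3 \right)} \right)} = \frac{1}{438} - \left(1534 + 22\right) = \frac{1}{438} - 1556 = - \frac{681527}{438}$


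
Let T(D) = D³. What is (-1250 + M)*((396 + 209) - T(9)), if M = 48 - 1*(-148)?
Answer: 130696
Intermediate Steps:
M = 196 (M = 48 + 148 = 196)
(-1250 + M)*((396 + 209) - T(9)) = (-1250 + 196)*((396 + 209) - 1*9³) = -1054*(605 - 1*729) = -1054*(605 - 729) = -1054*(-124) = 130696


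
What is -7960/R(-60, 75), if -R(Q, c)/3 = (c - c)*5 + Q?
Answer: -398/9 ≈ -44.222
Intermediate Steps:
R(Q, c) = -3*Q (R(Q, c) = -3*((c - c)*5 + Q) = -3*(0*5 + Q) = -3*(0 + Q) = -3*Q)
-7960/R(-60, 75) = -7960/((-3*(-60))) = -7960/180 = -7960*1/180 = -398/9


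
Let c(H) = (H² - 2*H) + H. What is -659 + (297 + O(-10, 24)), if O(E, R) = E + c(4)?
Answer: -360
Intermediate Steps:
c(H) = H² - H
O(E, R) = 12 + E (O(E, R) = E + 4*(-1 + 4) = E + 4*3 = E + 12 = 12 + E)
-659 + (297 + O(-10, 24)) = -659 + (297 + (12 - 10)) = -659 + (297 + 2) = -659 + 299 = -360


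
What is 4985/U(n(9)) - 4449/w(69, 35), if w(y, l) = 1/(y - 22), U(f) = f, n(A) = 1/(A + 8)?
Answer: -124358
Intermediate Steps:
n(A) = 1/(8 + A)
w(y, l) = 1/(-22 + y)
4985/U(n(9)) - 4449/w(69, 35) = 4985/(1/(8 + 9)) - 4449/(1/(-22 + 69)) = 4985/(1/17) - 4449/(1/47) = 4985/(1/17) - 4449/1/47 = 4985*17 - 4449*47 = 84745 - 209103 = -124358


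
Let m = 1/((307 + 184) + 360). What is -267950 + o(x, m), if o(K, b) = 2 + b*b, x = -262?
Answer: -194048209547/724201 ≈ -2.6795e+5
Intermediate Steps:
m = 1/851 (m = 1/(491 + 360) = 1/851 ≈ 0.0011751)
o(K, b) = 2 + b²
-267950 + o(x, m) = -267950 + (2 + (1/851)²) = -267950 + (2 + 1/724201) = -267950 + 1448403/724201 = -194048209547/724201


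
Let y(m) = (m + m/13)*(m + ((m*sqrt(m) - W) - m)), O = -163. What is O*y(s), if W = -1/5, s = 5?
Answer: -2282/13 - 57050*sqrt(5)/13 ≈ -9988.4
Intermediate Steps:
W = -1/5 (W = -1*1/5 = -1/5 ≈ -0.20000)
y(m) = 14*m*(1/5 + m**(3/2))/13 (y(m) = (m + m/13)*(m + ((m*sqrt(m) - 1*(-1/5)) - m)) = (m + m*(1/13))*(m + ((m**(3/2) + 1/5) - m)) = (m + m/13)*(m + ((1/5 + m**(3/2)) - m)) = (14*m/13)*(m + (1/5 + m**(3/2) - m)) = (14*m/13)*(1/5 + m**(3/2)) = 14*m*(1/5 + m**(3/2))/13)
O*y(s) = -163*(14*5**(5/2)/13 + (14/65)*5) = -163*(14*(25*sqrt(5))/13 + 14/13) = -163*(350*sqrt(5)/13 + 14/13) = -163*(14/13 + 350*sqrt(5)/13) = -2282/13 - 57050*sqrt(5)/13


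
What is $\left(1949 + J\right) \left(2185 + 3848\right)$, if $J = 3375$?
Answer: $32119692$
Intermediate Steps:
$\left(1949 + J\right) \left(2185 + 3848\right) = \left(1949 + 3375\right) \left(2185 + 3848\right) = 5324 \cdot 6033 = 32119692$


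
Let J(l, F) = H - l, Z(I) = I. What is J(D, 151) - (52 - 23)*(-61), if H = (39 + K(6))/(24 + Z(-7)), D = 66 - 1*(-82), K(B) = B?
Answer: 27602/17 ≈ 1623.6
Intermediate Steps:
D = 148 (D = 66 + 82 = 148)
H = 45/17 (H = (39 + 6)/(24 - 7) = 45/17 ≈ 2.6471)
J(l, F) = 45/17 - l
J(D, 151) - (52 - 23)*(-61) = (45/17 - 1*148) - (52 - 23)*(-61) = (45/17 - 148) - 29*(-61) = -2471/17 - 1*(-1769) = -2471/17 + 1769 = 27602/17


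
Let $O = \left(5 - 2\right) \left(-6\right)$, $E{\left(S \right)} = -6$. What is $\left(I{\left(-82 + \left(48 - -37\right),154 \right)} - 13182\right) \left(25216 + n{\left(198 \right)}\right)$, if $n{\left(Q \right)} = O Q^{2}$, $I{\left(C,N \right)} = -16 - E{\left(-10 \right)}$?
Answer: $8976575552$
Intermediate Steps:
$O = -18$ ($O = 3 \left(-6\right) = -18$)
$I{\left(C,N \right)} = -10$ ($I{\left(C,N \right)} = -16 - -6 = -16 + 6 = -10$)
$n{\left(Q \right)} = - 18 Q^{2}$
$\left(I{\left(-82 + \left(48 - -37\right),154 \right)} - 13182\right) \left(25216 + n{\left(198 \right)}\right) = \left(-10 - 13182\right) \left(25216 - 18 \cdot 198^{2}\right) = - 13192 \left(25216 - 705672\right) = \left(-13192\right) \left(-680456\right) = 8976575552$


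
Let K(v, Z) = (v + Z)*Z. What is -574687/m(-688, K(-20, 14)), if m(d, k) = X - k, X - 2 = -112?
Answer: 574687/26 ≈ 22103.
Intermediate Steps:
X = -110 (X = 2 - 112 = -110)
K(v, Z) = Z*(Z + v) (K(v, Z) = (Z + v)*Z = Z*(Z + v))
m(d, k) = -110 - k
-574687/m(-688, K(-20, 14)) = -574687/(-110 - 14*(14 - 20)) = -574687/(-110 - 14*(-6)) = -574687/(-110 - 1*(-84)) = -574687/(-110 + 84) = -574687/(-26) = -574687*(-1/26) = 574687/26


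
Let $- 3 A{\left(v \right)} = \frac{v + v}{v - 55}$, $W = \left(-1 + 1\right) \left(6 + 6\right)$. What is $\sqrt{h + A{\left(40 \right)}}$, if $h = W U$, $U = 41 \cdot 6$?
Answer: $\frac{4}{3} \approx 1.3333$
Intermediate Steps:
$W = 0$ ($W = 0 \cdot 12 = 0$)
$U = 246$
$A{\left(v \right)} = - \frac{2 v}{3 \left(-55 + v\right)}$ ($A{\left(v \right)} = - \frac{\left(v + v\right) \frac{1}{v - 55}}{3} = - \frac{2 v \frac{1}{-55 + v}}{3} = - \frac{2 v}{3 \left(-55 + v\right)}$)
$h = 0$ ($h = 0 \cdot 246 = 0$)
$\sqrt{h + A{\left(40 \right)}} = \sqrt{0 - \frac{80}{-165 + 3 \cdot 40}} = \sqrt{0 - \frac{80}{-165 + 120}} = \sqrt{0 - \frac{80}{-45}} = \sqrt{0 - 80 \left(- \frac{1}{45}\right)} = \sqrt{0 + \frac{16}{9}} = \sqrt{\frac{16}{9}} = \frac{4}{3}$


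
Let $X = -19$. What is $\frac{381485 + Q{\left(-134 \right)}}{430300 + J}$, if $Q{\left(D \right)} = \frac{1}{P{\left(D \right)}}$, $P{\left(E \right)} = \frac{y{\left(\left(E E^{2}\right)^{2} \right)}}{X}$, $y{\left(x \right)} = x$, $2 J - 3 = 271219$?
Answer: $\frac{2208545018991421741}{3276249184745021376} \approx 0.67411$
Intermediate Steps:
$J = 135611$ ($J = \frac{3}{2} + \frac{1}{2} \cdot 271219 = \frac{3}{2} + \frac{271219}{2} = 135611$)
$P{\left(E \right)} = - \frac{E^{6}}{19}$ ($P{\left(E \right)} = \frac{\left(E E^{2}\right)^{2}}{-19} = \left(E^{3}\right)^{2} \left(- \frac{1}{19}\right) = E^{6} \left(- \frac{1}{19}\right) = - \frac{E^{6}}{19}$)
$Q{\left(D \right)} = - \frac{19}{D^{6}}$ ($Q{\left(D \right)} = \frac{1}{\left(- \frac{1}{19}\right) D^{6}} = - \frac{19}{D^{6}}$)
$\frac{381485 + Q{\left(-134 \right)}}{430300 + J} = \frac{381485 - \frac{19}{5789336458816}}{430300 + 135611} = \frac{381485 - \frac{19}{5789336458816}}{565911} = \left(381485 - \frac{19}{5789336458816}\right) \frac{1}{565911} = \frac{2208545018991421741}{5789336458816} \cdot \frac{1}{565911} = \frac{2208545018991421741}{3276249184745021376}$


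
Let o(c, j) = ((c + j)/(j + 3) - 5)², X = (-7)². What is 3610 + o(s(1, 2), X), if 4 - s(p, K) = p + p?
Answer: 9805121/2704 ≈ 3626.2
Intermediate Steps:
s(p, K) = 4 - 2*p (s(p, K) = 4 - (p + p) = 4 - 2*p)
X = 49
o(c, j) = (-5 + (c + j)/(3 + j))² (o(c, j) = ((c + j)/(3 + j) - 5)² = (-5 + (c + j)/(3 + j))²)
3610 + o(s(1, 2), X) = 3610 + (15 - (4 - 2*1) + 4*49)²/(3 + 49)² = 3610 + (15 - (4 - 2) + 196)²/52² = 3610 + (15 - 1*2 + 196)²/2704 = 3610 + (15 - 2 + 196)²/2704 = 3610 + (1/2704)*209² = 3610 + (1/2704)*43681 = 3610 + 43681/2704 = 9805121/2704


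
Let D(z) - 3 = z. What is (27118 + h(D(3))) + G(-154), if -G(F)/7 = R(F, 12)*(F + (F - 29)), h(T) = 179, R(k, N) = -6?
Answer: 13143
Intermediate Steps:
D(z) = 3 + z
G(F) = -1218 + 84*F (G(F) = -(-42)*(F + (F - 29)) = -(-42)*(F + (-29 + F)) = -(-42)*(-29 + 2*F) = -7*(174 - 12*F) = -1218 + 84*F)
(27118 + h(D(3))) + G(-154) = (27118 + 179) + (-1218 + 84*(-154)) = 27297 + (-1218 - 12936) = 27297 - 14154 = 13143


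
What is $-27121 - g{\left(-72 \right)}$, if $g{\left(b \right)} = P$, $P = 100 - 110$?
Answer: $-27111$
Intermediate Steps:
$P = -10$
$g{\left(b \right)} = -10$
$-27121 - g{\left(-72 \right)} = -27121 - -10 = -27121 + 10 = -27111$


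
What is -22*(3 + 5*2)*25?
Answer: -7150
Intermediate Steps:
-22*(3 + 5*2)*25 = -22*(3 + 10)*25 = -22*13*25 = -286*25 = -7150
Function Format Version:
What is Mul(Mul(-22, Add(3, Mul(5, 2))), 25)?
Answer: -7150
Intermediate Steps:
Mul(Mul(-22, Add(3, Mul(5, 2))), 25) = Mul(Mul(-22, Add(3, 10)), 25) = Mul(Mul(-22, 13), 25) = Mul(-286, 25) = -7150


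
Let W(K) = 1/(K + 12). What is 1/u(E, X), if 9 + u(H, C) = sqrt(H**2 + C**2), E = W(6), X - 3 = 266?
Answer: 2916/23418721 + 18*sqrt(23444965)/23418721 ≈ 0.0038462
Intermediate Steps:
W(K) = 1/(12 + K)
X = 269 (X = 3 + 266 = 269)
E = 1/18 (E = 1/(12 + 6) = 1/18 ≈ 0.055556)
u(H, C) = -9 + sqrt(C**2 + H**2) (u(H, C) = -9 + sqrt(H**2 + C**2) = -9 + sqrt(C**2 + H**2))
1/u(E, X) = 1/(-9 + sqrt(269**2 + (1/18)**2)) = 1/(-9 + sqrt(72361 + 1/324)) = 1/(-9 + sqrt(23444965/324)) = 1/(-9 + sqrt(23444965)/18)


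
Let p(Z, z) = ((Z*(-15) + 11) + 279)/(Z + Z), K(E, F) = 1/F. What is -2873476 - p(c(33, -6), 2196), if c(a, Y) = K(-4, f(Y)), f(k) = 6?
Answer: -5748677/2 ≈ -2.8743e+6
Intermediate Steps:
c(a, Y) = 1/6
p(Z, z) = (290 - 15*Z)/(2*Z) (p(Z, z) = ((-15*Z + 11) + 279)/((2*Z)) = ((11 - 15*Z) + 279)*(1/(2*Z)) = (290 - 15*Z)*(1/(2*Z)) = (290 - 15*Z)/(2*Z))
-2873476 - p(c(33, -6), 2196) = -2873476 - (-15/2 + 145/(1/6)) = -2873476 - (-15/2 + 145*6) = -2873476 - (-15/2 + 870) = -2873476 - 1*1725/2 = -2873476 - 1725/2 = -5748677/2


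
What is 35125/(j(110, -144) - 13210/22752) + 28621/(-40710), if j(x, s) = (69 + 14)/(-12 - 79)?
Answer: -1480339699992323/62907656730 ≈ -23532.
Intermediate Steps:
j(x, s) = -83/91 (j(x, s) = 83/(-91) = 83*(-1/91) = -83/91)
35125/(j(110, -144) - 13210/22752) + 28621/(-40710) = 35125/(-83/91 - 13210/22752) + 28621/(-40710) = 35125/(-83/91 - 13210/22752) + 28621*(-1/40710) = 35125/(-83/91 - 1*6605/11376) - 28621/40710 = 35125/(-83/91 - 6605/11376) - 28621/40710 = 35125/(-1545263/1035216) - 28621/40710 = 35125*(-1035216/1545263) - 28621/40710 = -36361962000/1545263 - 28621/40710 = -1480339699992323/62907656730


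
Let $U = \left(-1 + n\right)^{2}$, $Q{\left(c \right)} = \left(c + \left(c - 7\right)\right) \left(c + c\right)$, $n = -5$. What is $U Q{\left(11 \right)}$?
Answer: $11880$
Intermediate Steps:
$Q{\left(c \right)} = 2 c \left(-7 + 2 c\right)$ ($Q{\left(c \right)} = \left(c + \left(-7 + c\right)\right) 2 c = \left(-7 + 2 c\right) 2 c = 2 c \left(-7 + 2 c\right)$)
$U = 36$ ($U = \left(-1 - 5\right)^{2} = \left(-6\right)^{2} = 36$)
$U Q{\left(11 \right)} = 36 \cdot 2 \cdot 11 \left(-7 + 2 \cdot 11\right) = 36 \cdot 2 \cdot 11 \left(-7 + 22\right) = 36 \cdot 2 \cdot 11 \cdot 15 = 36 \cdot 330 = 11880$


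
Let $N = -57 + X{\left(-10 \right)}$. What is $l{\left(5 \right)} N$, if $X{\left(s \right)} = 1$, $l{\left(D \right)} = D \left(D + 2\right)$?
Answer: $-1960$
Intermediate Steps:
$l{\left(D \right)} = D \left(2 + D\right)$
$N = -56$ ($N = -57 + 1 = -56$)
$l{\left(5 \right)} N = 5 \left(2 + 5\right) \left(-56\right) = 5 \cdot 7 \left(-56\right) = 35 \left(-56\right) = -1960$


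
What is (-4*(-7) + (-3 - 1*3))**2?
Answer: 484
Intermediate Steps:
(-4*(-7) + (-3 - 1*3))**2 = (28 + (-3 - 3))**2 = (28 - 6)**2 = 22**2 = 484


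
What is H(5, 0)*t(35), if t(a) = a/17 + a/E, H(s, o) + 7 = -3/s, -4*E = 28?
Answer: 380/17 ≈ 22.353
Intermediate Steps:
E = -7 (E = -¼*28 = -7)
H(s, o) = -7 - 3/s
t(a) = -10*a/119 (t(a) = a/17 + a/(-7) = a*(1/17) + a*(-⅐) = a/17 - a/7 = -10*a/119)
H(5, 0)*t(35) = (-7 - 3/5)*(-10/119*35) = (-7 - 3*⅕)*(-50/17) = (-7 - ⅗)*(-50/17) = -38/5*(-50/17) = 380/17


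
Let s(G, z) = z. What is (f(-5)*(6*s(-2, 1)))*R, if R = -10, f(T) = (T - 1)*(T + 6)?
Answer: 360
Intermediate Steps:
f(T) = (-1 + T)*(6 + T)
(f(-5)*(6*s(-2, 1)))*R = ((-6 + (-5)² + 5*(-5))*(6*1))*(-10) = ((-6 + 25 - 25)*6)*(-10) = -6*6*(-10) = -36*(-10) = 360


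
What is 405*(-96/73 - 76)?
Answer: -2285820/73 ≈ -31313.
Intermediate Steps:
405*(-96/73 - 76) = 405*(-5644/73) = -2285820/73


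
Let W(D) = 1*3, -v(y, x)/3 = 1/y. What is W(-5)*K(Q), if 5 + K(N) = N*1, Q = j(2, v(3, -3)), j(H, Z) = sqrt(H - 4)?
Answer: -15 + 3*I*sqrt(2) ≈ -15.0 + 4.2426*I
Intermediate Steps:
v(y, x) = -3/y
W(D) = 3
j(H, Z) = sqrt(-4 + H)
Q = I*sqrt(2) (Q = sqrt(-4 + 2) = sqrt(-2) = I*sqrt(2) ≈ 1.4142*I)
K(N) = -5 + N (K(N) = -5 + N*1 = -5 + N)
W(-5)*K(Q) = 3*(-5 + I*sqrt(2)) = -15 + 3*I*sqrt(2)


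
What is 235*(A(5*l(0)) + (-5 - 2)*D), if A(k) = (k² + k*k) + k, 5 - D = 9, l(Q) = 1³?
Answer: 19505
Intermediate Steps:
l(Q) = 1
D = -4 (D = 5 - 1*9 = 5 - 9 = -4)
A(k) = k + 2*k² (A(k) = (k² + k²) + k = 2*k² + k = k + 2*k²)
235*(A(5*l(0)) + (-5 - 2)*D) = 235*((5*1)*(1 + 2*(5*1)) + (-5 - 2)*(-4)) = 235*(5*(1 + 2*5) - 7*(-4)) = 235*(5*(1 + 10) + 28) = 235*(5*11 + 28) = 235*(55 + 28) = 235*83 = 19505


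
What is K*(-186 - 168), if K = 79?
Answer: -27966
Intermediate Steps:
K*(-186 - 168) = 79*(-186 - 168) = 79*(-354) = -27966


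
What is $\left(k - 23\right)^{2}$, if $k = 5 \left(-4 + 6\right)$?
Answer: $169$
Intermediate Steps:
$k = 10$ ($k = 5 \cdot 2 = 10$)
$\left(k - 23\right)^{2} = \left(10 - 23\right)^{2} = \left(-13\right)^{2} = 169$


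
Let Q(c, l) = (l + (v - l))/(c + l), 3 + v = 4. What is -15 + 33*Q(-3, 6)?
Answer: -4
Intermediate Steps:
v = 1 (v = -3 + 4 = 1)
Q(c, l) = 1/(c + l) (Q(c, l) = (l + (1 - l))/(c + l) = 1/(c + l))
-15 + 33*Q(-3, 6) = -15 + 33/(-3 + 6) = -15 + 33/3 = -15 + 33*(⅓) = -15 + 11 = -4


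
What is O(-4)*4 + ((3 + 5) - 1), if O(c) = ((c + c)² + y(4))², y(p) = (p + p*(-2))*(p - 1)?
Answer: 10823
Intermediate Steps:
y(p) = -p*(-1 + p) (y(p) = (p - 2*p)*(-1 + p) = (-p)*(-1 + p) = -p*(-1 + p))
O(c) = (-12 + 4*c²)² (O(c) = ((c + c)² + 4*(1 - 1*4))² = ((2*c)² + 4*(1 - 4))² = (4*c² + 4*(-3))² = (4*c² - 12)² = (-12 + 4*c²)²)
O(-4)*4 + ((3 + 5) - 1) = (16*(-3 + (-4)²)²)*4 + ((3 + 5) - 1) = (16*(-3 + 16)²)*4 + (8 - 1) = (16*13²)*4 + 7 = (16*169)*4 + 7 = 2704*4 + 7 = 10816 + 7 = 10823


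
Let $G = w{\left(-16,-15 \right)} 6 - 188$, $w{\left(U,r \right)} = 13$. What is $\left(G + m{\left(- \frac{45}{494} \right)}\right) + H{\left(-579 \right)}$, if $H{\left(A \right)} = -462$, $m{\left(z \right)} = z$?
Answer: $- \frac{282613}{494} \approx -572.09$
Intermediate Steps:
$G = -110$ ($G = 13 \cdot 6 - 188 = 78 - 188 = -110$)
$\left(G + m{\left(- \frac{45}{494} \right)}\right) + H{\left(-579 \right)} = \left(-110 - \frac{45}{494}\right) - 462 = - \frac{54385}{494} - 462 = - \frac{282613}{494}$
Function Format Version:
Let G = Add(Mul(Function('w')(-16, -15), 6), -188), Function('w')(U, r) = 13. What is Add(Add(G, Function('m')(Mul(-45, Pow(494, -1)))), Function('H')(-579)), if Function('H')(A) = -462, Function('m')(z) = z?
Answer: Rational(-282613, 494) ≈ -572.09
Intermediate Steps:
G = -110 (G = Add(Mul(13, 6), -188) = Add(78, -188) = -110)
Add(Add(G, Function('m')(Mul(-45, Pow(494, -1)))), Function('H')(-579)) = Add(Add(-110, Mul(-45, Pow(494, -1))), -462) = Add(Add(-110, Mul(-45, Rational(1, 494))), -462) = Add(Add(-110, Rational(-45, 494)), -462) = Add(Rational(-54385, 494), -462) = Rational(-282613, 494)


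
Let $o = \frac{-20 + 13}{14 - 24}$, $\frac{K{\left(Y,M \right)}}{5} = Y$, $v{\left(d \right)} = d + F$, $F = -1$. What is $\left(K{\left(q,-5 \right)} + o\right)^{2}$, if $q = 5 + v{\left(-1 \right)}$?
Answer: $\frac{24649}{100} \approx 246.49$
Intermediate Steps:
$v{\left(d \right)} = -1 + d$ ($v{\left(d \right)} = d - 1 = -1 + d$)
$q = 3$ ($q = 5 - 2 = 3$)
$K{\left(Y,M \right)} = 5 Y$
$o = \frac{7}{10}$ ($o = - \frac{7}{-10} = \left(-7\right) \left(- \frac{1}{10}\right) = \frac{7}{10} \approx 0.7$)
$\left(K{\left(q,-5 \right)} + o\right)^{2} = \left(5 \cdot 3 + \frac{7}{10}\right)^{2} = \left(15 + \frac{7}{10}\right)^{2} = \left(\frac{157}{10}\right)^{2} = \frac{24649}{100}$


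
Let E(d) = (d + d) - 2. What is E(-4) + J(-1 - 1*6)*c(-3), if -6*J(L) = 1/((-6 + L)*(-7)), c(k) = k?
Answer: -1819/182 ≈ -9.9945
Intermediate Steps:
E(d) = -2 + 2*d (E(d) = 2*d - 2 = -2 + 2*d)
J(L) = 1/(42*(-6 + L)) (J(L) = -1/(6*(-6 + L)*(-7)) = -(-1)/(6*(-6 + L)*7) = -(-1)/(42*(-6 + L)) = 1/(42*(-6 + L)))
E(-4) + J(-1 - 1*6)*c(-3) = (-2 + 2*(-4)) + (1/(42*(-6 + (-1 - 1*6))))*(-3) = (-2 - 8) + (1/(42*(-6 + (-1 - 6))))*(-3) = -10 + (1/(42*(-6 - 7)))*(-3) = -10 + ((1/42)/(-13))*(-3) = -10 + ((1/42)*(-1/13))*(-3) = -10 - 1/546*(-3) = -10 + 1/182 = -1819/182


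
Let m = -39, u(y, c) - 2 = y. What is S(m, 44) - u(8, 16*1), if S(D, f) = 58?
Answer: 48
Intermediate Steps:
u(y, c) = 2 + y
S(m, 44) - u(8, 16*1) = 58 - (2 + 8) = 58 - 1*10 = 58 - 10 = 48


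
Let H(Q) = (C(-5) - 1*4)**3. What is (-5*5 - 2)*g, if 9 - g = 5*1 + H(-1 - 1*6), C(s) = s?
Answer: -19791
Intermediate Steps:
H(Q) = -729 (H(Q) = (-5 - 1*4)**3 = (-5 - 4)**3 = (-9)**3 = -729)
g = 733 (g = 9 - (5*1 - 729) = 9 - (5 - 729) = 9 - 1*(-724) = 9 + 724 = 733)
(-5*5 - 2)*g = (-5*5 - 2)*733 = (-25 - 2)*733 = -27*733 = -19791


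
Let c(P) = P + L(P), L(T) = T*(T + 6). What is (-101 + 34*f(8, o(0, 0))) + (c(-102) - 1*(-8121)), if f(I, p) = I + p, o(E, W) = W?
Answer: 17982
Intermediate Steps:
L(T) = T*(6 + T)
c(P) = P + P*(6 + P)
(-101 + 34*f(8, o(0, 0))) + (c(-102) - 1*(-8121)) = (-101 + 34*(8 + 0)) + (-102*(7 - 102) - 1*(-8121)) = (-101 + 34*8) + (-102*(-95) + 8121) = (-101 + 272) + (9690 + 8121) = 171 + 17811 = 17982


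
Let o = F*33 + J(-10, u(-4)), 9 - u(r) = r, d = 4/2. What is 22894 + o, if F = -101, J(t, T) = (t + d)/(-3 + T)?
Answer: 97801/5 ≈ 19560.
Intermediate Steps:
d = 2 (d = 4*(½) = 2)
u(r) = 9 - r
J(t, T) = (2 + t)/(-3 + T) (J(t, T) = (t + 2)/(-3 + T) = (2 + t)/(-3 + T))
o = -16669/5 (o = -101*33 + (2 - 10)/(-3 + (9 - 1*(-4))) = -3333 - 8/(-3 + (9 + 4)) = -3333 - 8/(-3 + 13) = -3333 - 8/10 = -3333 + (⅒)*(-8) = -3333 - ⅘ = -16669/5 ≈ -3333.8)
22894 + o = 22894 - 16669/5 = 97801/5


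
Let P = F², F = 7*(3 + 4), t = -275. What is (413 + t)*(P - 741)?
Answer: 229080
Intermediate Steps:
F = 49 (F = 7*7 = 49)
P = 2401 (P = 49² = 2401)
(413 + t)*(P - 741) = (413 - 275)*(2401 - 741) = 138*1660 = 229080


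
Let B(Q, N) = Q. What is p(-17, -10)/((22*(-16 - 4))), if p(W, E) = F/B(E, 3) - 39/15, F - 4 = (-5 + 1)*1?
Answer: 13/2200 ≈ 0.0059091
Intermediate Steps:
F = 0 (F = 4 + (-5 + 1)*1 = 4 - 4*1 = 4 - 4 = 0)
p(W, E) = -13/5 (p(W, E) = 0/E - 39/15 = 0 - 39*1/15 = 0 - 13/5 = -13/5)
p(-17, -10)/((22*(-16 - 4))) = -13*1/(22*(-16 - 4))/5 = -13/(5*(22*(-20))) = -13/5/(-440) = -13/5*(-1/440) = 13/2200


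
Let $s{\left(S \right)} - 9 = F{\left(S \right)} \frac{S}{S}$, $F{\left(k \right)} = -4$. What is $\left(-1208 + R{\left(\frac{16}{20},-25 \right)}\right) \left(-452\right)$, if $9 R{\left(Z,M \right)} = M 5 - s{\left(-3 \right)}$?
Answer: $\frac{4972904}{9} \approx 5.5255 \cdot 10^{5}$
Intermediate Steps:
$s{\left(S \right)} = 5$ ($s{\left(S \right)} = 9 - 4 \frac{S}{S} = 9 - 4 = 5$)
$R{\left(Z,M \right)} = - \frac{5}{9} + \frac{5 M}{9}$ ($R{\left(Z,M \right)} = \frac{M 5 - 5}{9} = \frac{5 M - 5}{9} = \frac{-5 + 5 M}{9} = - \frac{5}{9} + \frac{5 M}{9}$)
$\left(-1208 + R{\left(\frac{16}{20},-25 \right)}\right) \left(-452\right) = \left(-1208 + \left(- \frac{5}{9} + \frac{5}{9} \left(-25\right)\right)\right) \left(-452\right) = \left(-1208 - \frac{130}{9}\right) \left(-452\right) = \left(- \frac{11002}{9}\right) \left(-452\right) = \frac{4972904}{9}$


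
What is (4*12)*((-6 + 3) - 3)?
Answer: -288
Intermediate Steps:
(4*12)*((-6 + 3) - 3) = 48*(-3 - 3) = 48*(-6) = -288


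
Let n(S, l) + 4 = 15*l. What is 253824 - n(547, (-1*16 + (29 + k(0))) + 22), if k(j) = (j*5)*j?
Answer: 253303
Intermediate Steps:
k(j) = 5*j**2 (k(j) = (5*j)*j = 5*j**2)
n(S, l) = -4 + 15*l
253824 - n(547, (-1*16 + (29 + k(0))) + 22) = 253824 - (-4 + 15*((-1*16 + (29 + 5*0**2)) + 22)) = 253824 - (-4 + 15*((-16 + (29 + 5*0)) + 22)) = 253824 - (-4 + 15*((-16 + (29 + 0)) + 22)) = 253824 - (-4 + 15*((-16 + 29) + 22)) = 253824 - (-4 + 15*(13 + 22)) = 253824 - (-4 + 15*35) = 253824 - (-4 + 525) = 253824 - 1*521 = 253824 - 521 = 253303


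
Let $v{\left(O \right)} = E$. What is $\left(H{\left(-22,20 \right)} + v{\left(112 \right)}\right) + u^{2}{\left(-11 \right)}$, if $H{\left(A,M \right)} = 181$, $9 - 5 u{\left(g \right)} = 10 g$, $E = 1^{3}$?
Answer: $\frac{18711}{25} \approx 748.44$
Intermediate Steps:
$E = 1$
$v{\left(O \right)} = 1$
$u{\left(g \right)} = \frac{9}{5} - 2 g$ ($u{\left(g \right)} = \frac{9}{5} - \frac{10 g}{5} = \frac{9}{5} - 2 g$)
$\left(H{\left(-22,20 \right)} + v{\left(112 \right)}\right) + u^{2}{\left(-11 \right)} = \left(181 + 1\right) + \left(\frac{9}{5} - -22\right)^{2} = 182 + \left(\frac{9}{5} + 22\right)^{2} = 182 + \left(\frac{119}{5}\right)^{2} = 182 + \frac{14161}{25} = \frac{18711}{25}$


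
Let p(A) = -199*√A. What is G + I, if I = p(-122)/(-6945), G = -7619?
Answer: -7619 + 199*I*√122/6945 ≈ -7619.0 + 0.31649*I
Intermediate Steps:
I = 199*I*√122/6945 (I = -199*I*√122/(-6945) = -199*I*√122*(-1/6945) = 199*I*√122/6945 ≈ 0.31649*I)
G + I = -7619 + 199*I*√122/6945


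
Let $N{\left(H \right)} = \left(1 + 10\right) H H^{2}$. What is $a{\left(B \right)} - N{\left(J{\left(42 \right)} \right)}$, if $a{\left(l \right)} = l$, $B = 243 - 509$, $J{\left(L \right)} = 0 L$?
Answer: $-266$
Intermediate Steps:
$J{\left(L \right)} = 0$
$N{\left(H \right)} = 11 H^{3}$
$B = -266$
$a{\left(B \right)} - N{\left(J{\left(42 \right)} \right)} = -266 - 11 \cdot 0^{3} = -266 - 11 \cdot 0 = -266 - 0 = -266 + 0 = -266$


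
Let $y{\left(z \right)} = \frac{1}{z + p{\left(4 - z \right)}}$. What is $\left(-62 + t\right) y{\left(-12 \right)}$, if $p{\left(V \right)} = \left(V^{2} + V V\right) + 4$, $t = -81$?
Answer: $- \frac{143}{504} \approx -0.28373$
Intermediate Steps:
$p{\left(V \right)} = 4 + 2 V^{2}$ ($p{\left(V \right)} = \left(V^{2} + V^{2}\right) + 4 = 2 V^{2} + 4 = 4 + 2 V^{2}$)
$y{\left(z \right)} = \frac{1}{4 + z + 2 \left(4 - z\right)^{2}}$ ($y{\left(z \right)} = \frac{1}{z + \left(4 + 2 \left(4 - z\right)^{2}\right)} = \frac{1}{4 + z + 2 \left(4 - z\right)^{2}}$)
$\left(-62 + t\right) y{\left(-12 \right)} = \frac{-62 - 81}{4 - 12 + 2 \left(-4 - 12\right)^{2}} = - \frac{143}{4 - 12 + 2 \left(-16\right)^{2}} = - \frac{143}{4 - 12 + 2 \cdot 256} = - \frac{143}{4 - 12 + 512} = - \frac{143}{504}$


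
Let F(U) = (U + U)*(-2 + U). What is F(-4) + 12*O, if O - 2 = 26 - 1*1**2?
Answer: 372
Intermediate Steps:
F(U) = 2*U*(-2 + U) (F(U) = (2*U)*(-2 + U) = 2*U*(-2 + U))
O = 27 (O = 2 + (26 - 1*1**2) = 2 + (26 - 1*1) = 2 + (26 - 1) = 2 + 25 = 27)
F(-4) + 12*O = 2*(-4)*(-2 - 4) + 12*27 = 2*(-4)*(-6) + 324 = 48 + 324 = 372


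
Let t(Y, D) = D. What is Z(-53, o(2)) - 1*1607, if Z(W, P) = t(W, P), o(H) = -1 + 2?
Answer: -1606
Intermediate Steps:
o(H) = 1
Z(W, P) = P
Z(-53, o(2)) - 1*1607 = 1 - 1*1607 = 1 - 1607 = -1606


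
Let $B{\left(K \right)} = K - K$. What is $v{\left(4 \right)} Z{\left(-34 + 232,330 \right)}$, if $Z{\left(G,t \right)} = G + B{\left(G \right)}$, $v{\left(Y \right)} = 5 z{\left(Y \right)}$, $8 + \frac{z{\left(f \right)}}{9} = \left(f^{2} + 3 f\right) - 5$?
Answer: $133650$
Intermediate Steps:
$B{\left(K \right)} = 0$
$z{\left(f \right)} = -117 + 9 f^{2} + 27 f$ ($z{\left(f \right)} = -72 + 9 \left(\left(f^{2} + 3 f\right) - 5\right) = -72 + 9 \left(-5 + f^{2} + 3 f\right) = -72 + \left(-45 + 9 f^{2} + 27 f\right) = -117 + 9 f^{2} + 27 f$)
$v{\left(Y \right)} = -585 + 45 Y^{2} + 135 Y$ ($v{\left(Y \right)} = 5 \left(-117 + 9 Y^{2} + 27 Y\right) = -585 + 45 Y^{2} + 135 Y$)
$Z{\left(G,t \right)} = G$ ($Z{\left(G,t \right)} = G + 0 = G$)
$v{\left(4 \right)} Z{\left(-34 + 232,330 \right)} = \left(-585 + 45 \cdot 4^{2} + 135 \cdot 4\right) \left(-34 + 232\right) = \left(-585 + 45 \cdot 16 + 540\right) 198 = \left(-585 + 720 + 540\right) 198 = 675 \cdot 198 = 133650$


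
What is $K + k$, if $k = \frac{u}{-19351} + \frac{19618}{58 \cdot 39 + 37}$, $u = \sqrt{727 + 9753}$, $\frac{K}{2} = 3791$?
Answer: $\frac{17450636}{2299} - \frac{4 \sqrt{655}}{19351} \approx 7590.5$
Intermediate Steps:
$K = 7582$ ($K = 2 \cdot 3791 = 7582$)
$u = 4 \sqrt{655}$ ($u = \sqrt{10480} = 4 \sqrt{655} \approx 102.37$)
$k = \frac{19618}{2299} - \frac{4 \sqrt{655}}{19351}$ ($k = \frac{4 \sqrt{655}}{-19351} + \frac{19618}{58 \cdot 39 + 37} = 4 \sqrt{655} \left(- \frac{1}{19351}\right) + \frac{19618}{2262 + 37} = - \frac{4 \sqrt{655}}{19351} + \frac{19618}{2299} = \frac{19618}{2299} - \frac{4 \sqrt{655}}{19351} \approx 8.528$)
$K + k = 7582 + \left(\frac{19618}{2299} - \frac{4 \sqrt{655}}{19351}\right) = \frac{17450636}{2299} - \frac{4 \sqrt{655}}{19351}$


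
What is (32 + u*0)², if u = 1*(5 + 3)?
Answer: 1024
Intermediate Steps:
u = 8 (u = 1*8 = 8)
(32 + u*0)² = (32 + 8*0)² = (32 + 0)² = 32² = 1024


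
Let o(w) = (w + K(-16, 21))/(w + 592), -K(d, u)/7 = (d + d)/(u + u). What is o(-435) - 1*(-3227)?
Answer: 1518628/471 ≈ 3224.3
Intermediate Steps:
K(d, u) = -7*d/u (K(d, u) = -7*(d + d)/(u + u) = -7*2*d/(2*u) = -7*2*d*1/(2*u) = -7*d/u)
o(w) = (16/3 + w)/(592 + w) (o(w) = (w - 7*(-16)/21)/(w + 592) = (w - 7*(-16)*1/21)/(592 + w) = (w + 16/3)/(592 + w) = (16/3 + w)/(592 + w))
o(-435) - 1*(-3227) = (16/3 - 435)/(592 - 435) - 1*(-3227) = -1289/3/157 + 3227 = (1/157)*(-1289/3) + 3227 = -1289/471 + 3227 = 1518628/471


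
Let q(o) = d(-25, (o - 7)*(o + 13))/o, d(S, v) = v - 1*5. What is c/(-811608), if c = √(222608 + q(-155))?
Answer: -√593843595/41933080 ≈ -0.00058114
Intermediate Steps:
d(S, v) = -5 + v (d(S, v) = v - 5 = -5 + v)
q(o) = (-5 + (-7 + o)*(13 + o))/o (q(o) = (-5 + (o - 7)*(o + 13))/o = (-5 + (-7 + o)*(13 + o))/o)
c = 3*√593843595/155 (c = √(222608 + (6 - 155 - 96/(-155))) = √(222608 + (6 - 155 - 96*(-1/155))) = √(222608 + (6 - 155 + 96/155)) = √(222608 - 22999/155) = √(34481241/155) = 3*√593843595/155 ≈ 471.66)
c/(-811608) = (3*√593843595/155)/(-811608) = (3*√593843595/155)*(-1/811608) = -√593843595/41933080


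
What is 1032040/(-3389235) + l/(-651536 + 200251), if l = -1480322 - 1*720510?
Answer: 1398678534424/305902183395 ≈ 4.5723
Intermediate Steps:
l = -2200832 (l = -1480322 - 720510 = -2200832)
1032040/(-3389235) + l/(-651536 + 200251) = 1032040/(-3389235) - 2200832/(-651536 + 200251) = 1032040*(-1/3389235) - 2200832/(-451285) = -206408/677847 - 2200832*(-1/451285) = -206408/677847 + 2200832/451285 = 1398678534424/305902183395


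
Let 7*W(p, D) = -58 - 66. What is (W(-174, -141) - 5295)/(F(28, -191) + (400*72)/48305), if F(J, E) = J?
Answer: -359282929/1933876 ≈ -185.78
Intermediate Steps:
W(p, D) = -124/7 (W(p, D) = (-58 - 66)/7 = (1/7)*(-124) = -124/7)
(W(-174, -141) - 5295)/(F(28, -191) + (400*72)/48305) = (-124/7 - 5295)/(28 + (400*72)/48305) = -37189/(7*(28 + 28800*(1/48305))) = -37189/(7*(28 + 5760/9661)) = -37189/(7*276268/9661) = -37189/7*9661/276268 = -359282929/1933876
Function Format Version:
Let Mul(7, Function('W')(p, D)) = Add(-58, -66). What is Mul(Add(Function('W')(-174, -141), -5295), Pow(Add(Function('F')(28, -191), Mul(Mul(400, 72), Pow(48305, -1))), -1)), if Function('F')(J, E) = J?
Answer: Rational(-359282929, 1933876) ≈ -185.78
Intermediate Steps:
Function('W')(p, D) = Rational(-124, 7) (Function('W')(p, D) = Mul(Rational(1, 7), Add(-58, -66)) = Mul(Rational(1, 7), -124) = Rational(-124, 7))
Mul(Add(Function('W')(-174, -141), -5295), Pow(Add(Function('F')(28, -191), Mul(Mul(400, 72), Pow(48305, -1))), -1)) = Mul(Add(Rational(-124, 7), -5295), Pow(Add(28, Mul(Mul(400, 72), Pow(48305, -1))), -1)) = Mul(Rational(-37189, 7), Pow(Add(28, Mul(28800, Rational(1, 48305))), -1)) = Mul(Rational(-37189, 7), Pow(Add(28, Rational(5760, 9661)), -1)) = Mul(Rational(-37189, 7), Pow(Rational(276268, 9661), -1)) = Mul(Rational(-37189, 7), Rational(9661, 276268)) = Rational(-359282929, 1933876)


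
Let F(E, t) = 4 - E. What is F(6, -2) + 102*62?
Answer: 6322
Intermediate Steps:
F(6, -2) + 102*62 = (4 - 1*6) + 102*62 = (4 - 6) + 6324 = -2 + 6324 = 6322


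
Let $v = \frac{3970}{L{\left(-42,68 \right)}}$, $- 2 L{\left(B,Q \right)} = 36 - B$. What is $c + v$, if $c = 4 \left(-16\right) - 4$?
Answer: $- \frac{6622}{39} \approx -169.79$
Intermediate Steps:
$L{\left(B,Q \right)} = -18 + \frac{B}{2}$ ($L{\left(B,Q \right)} = - \frac{36 - B}{2} = -18 + \frac{B}{2}$)
$c = -68$ ($c = -64 - 4 = -68$)
$v = - \frac{3970}{39}$ ($v = \frac{3970}{-18 + \frac{1}{2} \left(-42\right)} = \frac{3970}{-18 - 21} = \frac{3970}{-39} = 3970 \left(- \frac{1}{39}\right) = - \frac{3970}{39} \approx -101.79$)
$c + v = -68 - \frac{3970}{39} = - \frac{6622}{39}$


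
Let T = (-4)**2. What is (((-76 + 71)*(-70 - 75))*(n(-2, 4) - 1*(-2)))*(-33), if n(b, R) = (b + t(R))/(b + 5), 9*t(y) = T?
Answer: -414700/9 ≈ -46078.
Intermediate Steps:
T = 16
t(y) = 16/9 (t(y) = (1/9)*16 = 16/9)
n(b, R) = (16/9 + b)/(5 + b) (n(b, R) = (b + 16/9)/(b + 5) = (16/9 + b)/(5 + b))
(((-76 + 71)*(-70 - 75))*(n(-2, 4) - 1*(-2)))*(-33) = (((-76 + 71)*(-70 - 75))*((16/9 - 2)/(5 - 2) - 1*(-2)))*(-33) = ((-5*(-145))*(-2/9/3 + 2))*(-33) = (725*((1/3)*(-2/9) + 2))*(-33) = (725*(-2/27 + 2))*(-33) = (725*(52/27))*(-33) = (37700/27)*(-33) = -414700/9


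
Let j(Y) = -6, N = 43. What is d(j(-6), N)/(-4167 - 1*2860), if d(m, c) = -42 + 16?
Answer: 26/7027 ≈ 0.0037000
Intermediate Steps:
d(m, c) = -26
d(j(-6), N)/(-4167 - 1*2860) = -26/(-4167 - 1*2860) = -26/(-4167 - 2860) = -26/(-7027) = -26*(-1/7027) = 26/7027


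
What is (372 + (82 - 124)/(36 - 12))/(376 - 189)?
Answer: 1481/748 ≈ 1.9799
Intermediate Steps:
(372 + (82 - 124)/(36 - 12))/(376 - 189) = (372 - 42/24)/187 = (372 - 42*1/24)*(1/187) = (372 - 7/4)*(1/187) = (1481/4)*(1/187) = 1481/748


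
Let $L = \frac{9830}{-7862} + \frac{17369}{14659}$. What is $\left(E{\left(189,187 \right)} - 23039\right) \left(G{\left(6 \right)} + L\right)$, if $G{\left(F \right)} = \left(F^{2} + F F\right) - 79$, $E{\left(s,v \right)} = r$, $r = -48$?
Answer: $\frac{9399713880963}{57624529} \approx 1.6312 \cdot 10^{5}$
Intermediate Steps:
$E{\left(s,v \right)} = -48$
$G{\left(F \right)} = -79 + 2 F^{2}$ ($G{\left(F \right)} = \left(F^{2} + F^{2}\right) - 79 = 2 F^{2} - 79 = -79 + 2 F^{2}$)
$L = - \frac{3771446}{57624529}$ ($L = 9830 \left(- \frac{1}{7862}\right) + 17369 \cdot \frac{1}{14659} = - \frac{4915}{3931} + \frac{17369}{14659} = - \frac{3771446}{57624529} \approx -0.065449$)
$\left(E{\left(189,187 \right)} - 23039\right) \left(G{\left(6 \right)} + L\right) = \left(-48 - 23039\right) \left(\left(-79 + 2 \cdot 6^{2}\right) - \frac{3771446}{57624529}\right) = - 23087 \left(\left(-79 + 2 \cdot 36\right) - \frac{3771446}{57624529}\right) = - 23087 \left(\left(-79 + 72\right) - \frac{3771446}{57624529}\right) = - 23087 \left(-7 - \frac{3771446}{57624529}\right) = \left(-23087\right) \left(- \frac{407143149}{57624529}\right) = \frac{9399713880963}{57624529}$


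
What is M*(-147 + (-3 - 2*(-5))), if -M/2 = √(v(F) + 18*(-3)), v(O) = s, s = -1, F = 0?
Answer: 280*I*√55 ≈ 2076.5*I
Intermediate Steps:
v(O) = -1
M = -2*I*√55 (M = -2*√(-1 + 18*(-3)) = -2*√(-1 - 54) = -2*I*√55 ≈ -14.832*I)
M*(-147 + (-3 - 2*(-5))) = (-2*I*√55)*(-147 + (-3 - 2*(-5))) = (-2*I*√55)*(-147 + (-3 + 10)) = (-2*I*√55)*(-147 + 7) = -2*I*√55*(-140) = 280*I*√55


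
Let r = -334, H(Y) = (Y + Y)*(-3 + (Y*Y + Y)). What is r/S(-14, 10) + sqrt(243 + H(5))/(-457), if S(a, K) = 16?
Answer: -167/8 - 3*sqrt(57)/457 ≈ -20.925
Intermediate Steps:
H(Y) = 2*Y*(-3 + Y + Y**2) (H(Y) = (2*Y)*(-3 + (Y**2 + Y)) = (2*Y)*(-3 + (Y + Y**2)) = (2*Y)*(-3 + Y + Y**2) = 2*Y*(-3 + Y + Y**2))
r/S(-14, 10) + sqrt(243 + H(5))/(-457) = -334/16 + sqrt(243 + 2*5*(-3 + 5 + 5**2))/(-457) = -334*1/16 + sqrt(243 + 2*5*(-3 + 5 + 25))*(-1/457) = -167/8 + sqrt(243 + 2*5*27)*(-1/457) = -167/8 + sqrt(243 + 270)*(-1/457) = -167/8 + sqrt(513)*(-1/457) = -167/8 + (3*sqrt(57))*(-1/457) = -167/8 - 3*sqrt(57)/457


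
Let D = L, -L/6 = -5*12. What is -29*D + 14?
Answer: -10426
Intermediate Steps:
L = 360 (L = -(-30)*12 = -6*(-60) = 360)
D = 360
-29*D + 14 = -29*360 + 14 = -10440 + 14 = -10426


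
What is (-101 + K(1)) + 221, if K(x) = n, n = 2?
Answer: 122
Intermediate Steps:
K(x) = 2
(-101 + K(1)) + 221 = (-101 + 2) + 221 = -99 + 221 = 122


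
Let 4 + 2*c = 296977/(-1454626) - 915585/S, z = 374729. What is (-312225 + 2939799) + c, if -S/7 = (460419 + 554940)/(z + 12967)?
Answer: 18282695493881491277/6892515470092 ≈ 2.6525e+6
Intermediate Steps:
S = -2369171/129232 (S = -7*(460419 + 554940)/(374729 + 12967) = -7107513/387696 = -7*338453/129232 = -2369171/129232 ≈ -18.333)
c = 172101050069974469/6892515470092 (c = -2 + (296977/(-1454626) - 915585/(-2369171/129232))/2 = -2 + (296977*(-1/1454626) - 915585*(-129232/2369171))/2 = -2 + (-296977/1454626 + 118322880720/2369171)/2 = -2 + (½)*(172114835100914653/3446257735046) = -2 + 172114835100914653/6892515470092 = 172101050069974469/6892515470092 ≈ 24969.)
(-312225 + 2939799) + c = (-312225 + 2939799) + 172101050069974469/6892515470092 = 2627574 + 172101050069974469/6892515470092 = 18282695493881491277/6892515470092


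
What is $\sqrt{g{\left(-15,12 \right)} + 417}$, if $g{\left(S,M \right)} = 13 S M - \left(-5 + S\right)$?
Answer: $i \sqrt{1903} \approx 43.623 i$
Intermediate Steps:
$g{\left(S,M \right)} = 5 - S + 13 M S$ ($g{\left(S,M \right)} = 13 M S - \left(-5 + S\right) = 5 - S + 13 M S$)
$\sqrt{g{\left(-15,12 \right)} + 417} = \sqrt{\left(5 - -15 + 13 \cdot 12 \left(-15\right)\right) + 417} = \sqrt{\left(5 + 15 - 2340\right) + 417} = \sqrt{-2320 + 417} = \sqrt{-1903} = i \sqrt{1903}$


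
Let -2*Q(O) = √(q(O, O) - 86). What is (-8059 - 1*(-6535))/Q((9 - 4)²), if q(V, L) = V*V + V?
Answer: 508*√141/47 ≈ 128.34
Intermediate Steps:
q(V, L) = V + V² (q(V, L) = V² + V = V + V²)
Q(O) = -√(-86 + O*(1 + O))/2 (Q(O) = -√(O*(1 + O) - 86)/2 = -√(-86 + O*(1 + O))/2)
(-8059 - 1*(-6535))/Q((9 - 4)²) = (-8059 - 1*(-6535))/((-√(-86 + (9 - 4)²*(1 + (9 - 4)²))/2)) = (-8059 + 6535)/((-√(-86 + 5²*(1 + 5²))/2)) = -1524*(-2/√(-86 + 25*(1 + 25))) = -1524*(-2/√(-86 + 25*26)) = -1524*(-2/√(-86 + 650)) = -1524*(-√141/141) = -(-508)*√141/47 = 508*√141/47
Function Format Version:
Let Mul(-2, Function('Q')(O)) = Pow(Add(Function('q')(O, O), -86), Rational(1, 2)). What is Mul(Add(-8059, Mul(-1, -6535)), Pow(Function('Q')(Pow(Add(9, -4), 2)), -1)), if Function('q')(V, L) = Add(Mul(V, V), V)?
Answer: Mul(Rational(508, 47), Pow(141, Rational(1, 2))) ≈ 128.34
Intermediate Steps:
Function('q')(V, L) = Add(V, Pow(V, 2)) (Function('q')(V, L) = Add(Pow(V, 2), V) = Add(V, Pow(V, 2)))
Function('Q')(O) = Mul(Rational(-1, 2), Pow(Add(-86, Mul(O, Add(1, O))), Rational(1, 2))) (Function('Q')(O) = Mul(Rational(-1, 2), Pow(Add(Mul(O, Add(1, O)), -86), Rational(1, 2))) = Mul(Rational(-1, 2), Pow(Add(-86, Mul(O, Add(1, O))), Rational(1, 2))))
Mul(Add(-8059, Mul(-1, -6535)), Pow(Function('Q')(Pow(Add(9, -4), 2)), -1)) = Mul(Add(-8059, Mul(-1, -6535)), Pow(Mul(Rational(-1, 2), Pow(Add(-86, Mul(Pow(Add(9, -4), 2), Add(1, Pow(Add(9, -4), 2)))), Rational(1, 2))), -1)) = Mul(Add(-8059, 6535), Pow(Mul(Rational(-1, 2), Pow(Add(-86, Mul(Pow(5, 2), Add(1, Pow(5, 2)))), Rational(1, 2))), -1)) = Mul(-1524, Pow(Mul(Rational(-1, 2), Pow(Add(-86, Mul(25, Add(1, 25))), Rational(1, 2))), -1)) = Mul(-1524, Pow(Mul(Rational(-1, 2), Pow(Add(-86, Mul(25, 26)), Rational(1, 2))), -1)) = Mul(-1524, Pow(Mul(Rational(-1, 2), Pow(Add(-86, 650), Rational(1, 2))), -1)) = Mul(-1524, Pow(Mul(Rational(-1, 2), Pow(564, Rational(1, 2))), -1)) = Mul(-1524, Pow(Mul(Rational(-1, 2), Mul(2, Pow(141, Rational(1, 2)))), -1)) = Mul(-1524, Pow(Mul(-1, Pow(141, Rational(1, 2))), -1)) = Mul(-1524, Mul(Rational(-1, 141), Pow(141, Rational(1, 2)))) = Mul(Rational(508, 47), Pow(141, Rational(1, 2)))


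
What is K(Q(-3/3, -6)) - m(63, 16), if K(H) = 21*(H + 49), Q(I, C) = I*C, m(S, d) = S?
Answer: 1092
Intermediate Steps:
Q(I, C) = C*I
K(H) = 1029 + 21*H (K(H) = 21*(49 + H) = 1029 + 21*H)
K(Q(-3/3, -6)) - m(63, 16) = (1029 + 21*(-(-18)/3)) - 1*63 = (1029 + 21*(-(-18)/3)) - 63 = (1029 + 21*(-6*(-1))) - 63 = (1029 + 21*6) - 63 = (1029 + 126) - 63 = 1155 - 63 = 1092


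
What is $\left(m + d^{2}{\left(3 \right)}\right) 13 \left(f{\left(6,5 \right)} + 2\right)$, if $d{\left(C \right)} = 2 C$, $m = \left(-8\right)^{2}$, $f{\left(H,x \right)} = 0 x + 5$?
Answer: $9100$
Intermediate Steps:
$f{\left(H,x \right)} = 5$ ($f{\left(H,x \right)} = 0 + 5 = 5$)
$m = 64$
$\left(m + d^{2}{\left(3 \right)}\right) 13 \left(f{\left(6,5 \right)} + 2\right) = \left(64 + \left(2 \cdot 3\right)^{2}\right) 13 \left(5 + 2\right) = \left(64 + 6^{2}\right) 13 \cdot 7 = \left(64 + 36\right) 91 = 100 \cdot 91 = 9100$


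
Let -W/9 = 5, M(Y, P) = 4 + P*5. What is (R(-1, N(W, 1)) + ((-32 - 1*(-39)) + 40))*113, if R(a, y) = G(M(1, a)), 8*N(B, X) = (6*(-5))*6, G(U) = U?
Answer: 5198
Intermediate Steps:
M(Y, P) = 4 + 5*P
W = -45 (W = -9*5 = -45)
N(B, X) = -45/2 (N(B, X) = ((6*(-5))*6)/8 = (-30*6)/8 = (⅛)*(-180) = -45/2)
R(a, y) = 4 + 5*a
(R(-1, N(W, 1)) + ((-32 - 1*(-39)) + 40))*113 = ((4 + 5*(-1)) + ((-32 - 1*(-39)) + 40))*113 = ((4 - 5) + ((-32 + 39) + 40))*113 = (-1 + (7 + 40))*113 = (-1 + 47)*113 = 46*113 = 5198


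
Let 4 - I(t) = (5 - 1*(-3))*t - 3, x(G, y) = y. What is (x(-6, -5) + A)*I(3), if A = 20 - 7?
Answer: -136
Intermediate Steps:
I(t) = 7 - 8*t (I(t) = 4 - ((5 - 1*(-3))*t - 3) = 4 - ((5 + 3)*t - 3) = 4 - (8*t - 3) = 4 - (-3 + 8*t) = 4 + (3 - 8*t) = 7 - 8*t)
A = 13
(x(-6, -5) + A)*I(3) = (-5 + 13)*(7 - 8*3) = 8*(7 - 24) = 8*(-17) = -136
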